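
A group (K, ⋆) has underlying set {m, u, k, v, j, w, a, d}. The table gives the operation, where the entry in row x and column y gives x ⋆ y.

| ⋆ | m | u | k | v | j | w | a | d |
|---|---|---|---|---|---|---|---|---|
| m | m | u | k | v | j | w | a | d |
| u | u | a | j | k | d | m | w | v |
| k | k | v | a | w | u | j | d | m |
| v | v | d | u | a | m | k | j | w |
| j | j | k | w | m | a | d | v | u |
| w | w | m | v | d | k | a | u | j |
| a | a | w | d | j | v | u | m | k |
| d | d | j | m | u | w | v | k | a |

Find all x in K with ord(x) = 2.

{a}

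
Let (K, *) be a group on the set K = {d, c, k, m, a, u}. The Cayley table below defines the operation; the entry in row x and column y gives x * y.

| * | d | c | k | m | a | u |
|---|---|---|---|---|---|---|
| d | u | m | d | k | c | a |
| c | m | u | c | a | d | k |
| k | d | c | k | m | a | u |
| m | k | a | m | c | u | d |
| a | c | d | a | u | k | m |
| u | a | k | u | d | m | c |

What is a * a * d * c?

a * a = k
k * d = d
d * c = m

m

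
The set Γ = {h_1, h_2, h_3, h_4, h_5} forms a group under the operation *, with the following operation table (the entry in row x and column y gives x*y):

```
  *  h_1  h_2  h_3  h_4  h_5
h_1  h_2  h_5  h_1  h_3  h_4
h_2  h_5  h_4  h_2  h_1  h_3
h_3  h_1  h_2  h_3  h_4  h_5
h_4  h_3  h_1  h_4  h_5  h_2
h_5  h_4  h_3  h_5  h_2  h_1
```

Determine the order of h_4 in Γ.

The identity element is h_3 (its row matches the header).
h_4^1 = h_4
h_4^2 = h_4*h_4 = h_5
h_4^3 = h_5*h_4 = h_2
h_4^4 = h_2*h_4 = h_1
h_4^5 = h_1*h_4 = h_3
The first power of h_4 equal to the identity is h_4^5, so ord(h_4) = 5.

5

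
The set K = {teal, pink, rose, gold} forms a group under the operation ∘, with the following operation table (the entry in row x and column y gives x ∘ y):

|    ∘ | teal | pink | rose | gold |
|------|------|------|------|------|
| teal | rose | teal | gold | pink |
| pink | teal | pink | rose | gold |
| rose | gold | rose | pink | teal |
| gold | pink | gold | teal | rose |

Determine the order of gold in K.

4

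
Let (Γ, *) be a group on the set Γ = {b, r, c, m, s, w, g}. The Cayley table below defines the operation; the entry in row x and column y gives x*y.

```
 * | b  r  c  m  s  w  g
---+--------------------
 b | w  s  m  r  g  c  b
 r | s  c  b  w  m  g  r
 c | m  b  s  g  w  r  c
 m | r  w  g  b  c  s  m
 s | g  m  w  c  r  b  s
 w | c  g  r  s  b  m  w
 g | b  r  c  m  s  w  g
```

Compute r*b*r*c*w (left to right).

r*b = s
s*r = m
m*c = g
g*w = w

w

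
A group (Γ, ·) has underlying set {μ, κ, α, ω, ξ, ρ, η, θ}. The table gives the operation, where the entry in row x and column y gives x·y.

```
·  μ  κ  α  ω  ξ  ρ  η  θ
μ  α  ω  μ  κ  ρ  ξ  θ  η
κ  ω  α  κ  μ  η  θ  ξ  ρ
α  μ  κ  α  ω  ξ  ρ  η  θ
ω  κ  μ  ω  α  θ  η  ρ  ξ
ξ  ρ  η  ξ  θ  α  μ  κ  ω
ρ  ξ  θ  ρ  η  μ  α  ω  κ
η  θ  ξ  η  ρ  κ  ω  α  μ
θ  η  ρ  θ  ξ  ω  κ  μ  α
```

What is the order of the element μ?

The identity element is α (its row matches the header).
μ^1 = μ
μ^2 = μ·μ = α
The first power of μ equal to the identity is μ^2, so ord(μ) = 2.

2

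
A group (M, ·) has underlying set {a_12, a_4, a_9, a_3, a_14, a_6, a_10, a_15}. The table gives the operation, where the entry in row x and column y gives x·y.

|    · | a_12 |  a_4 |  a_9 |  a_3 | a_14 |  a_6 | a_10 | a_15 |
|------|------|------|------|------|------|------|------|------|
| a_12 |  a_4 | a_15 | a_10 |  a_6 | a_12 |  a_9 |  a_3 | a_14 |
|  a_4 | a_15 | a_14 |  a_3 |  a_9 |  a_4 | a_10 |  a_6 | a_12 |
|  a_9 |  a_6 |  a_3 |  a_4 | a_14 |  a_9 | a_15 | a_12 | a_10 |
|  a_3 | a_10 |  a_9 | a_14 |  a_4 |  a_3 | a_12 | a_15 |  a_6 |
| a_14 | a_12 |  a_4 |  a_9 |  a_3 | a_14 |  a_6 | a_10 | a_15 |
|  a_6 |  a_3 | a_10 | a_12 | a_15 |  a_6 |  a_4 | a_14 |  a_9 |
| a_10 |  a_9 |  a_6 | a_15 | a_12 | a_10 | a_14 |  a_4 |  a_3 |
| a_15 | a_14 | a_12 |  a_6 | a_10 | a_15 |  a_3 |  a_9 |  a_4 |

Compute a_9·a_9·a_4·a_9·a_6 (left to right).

a_9·a_9 = a_4
a_4·a_4 = a_14
a_14·a_9 = a_9
a_9·a_6 = a_15

a_15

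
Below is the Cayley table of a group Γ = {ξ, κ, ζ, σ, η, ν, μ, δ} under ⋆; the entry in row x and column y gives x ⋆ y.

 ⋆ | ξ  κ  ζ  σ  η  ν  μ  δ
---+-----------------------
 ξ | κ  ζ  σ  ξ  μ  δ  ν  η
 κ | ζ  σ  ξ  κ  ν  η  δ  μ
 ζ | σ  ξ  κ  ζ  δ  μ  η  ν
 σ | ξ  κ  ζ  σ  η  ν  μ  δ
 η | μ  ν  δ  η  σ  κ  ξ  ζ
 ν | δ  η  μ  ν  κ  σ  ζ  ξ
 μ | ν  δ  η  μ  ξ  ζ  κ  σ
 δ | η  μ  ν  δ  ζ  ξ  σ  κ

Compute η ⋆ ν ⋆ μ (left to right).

δ

η ⋆ ν = κ
κ ⋆ μ = δ
(Structurally, Γ here is isomorphic to Z_2 x Z_4.)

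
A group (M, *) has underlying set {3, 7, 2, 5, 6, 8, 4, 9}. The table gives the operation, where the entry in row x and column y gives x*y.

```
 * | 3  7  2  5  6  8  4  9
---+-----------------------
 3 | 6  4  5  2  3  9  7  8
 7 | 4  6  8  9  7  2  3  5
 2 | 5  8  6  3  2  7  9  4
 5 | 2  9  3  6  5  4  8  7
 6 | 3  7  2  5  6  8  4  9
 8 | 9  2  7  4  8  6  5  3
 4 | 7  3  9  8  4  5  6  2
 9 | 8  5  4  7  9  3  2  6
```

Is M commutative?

Check whether the table is symmetric across its main diagonal.
Every entry (row x, col y) equals the entry (row y, col x), so M is abelian.

Yes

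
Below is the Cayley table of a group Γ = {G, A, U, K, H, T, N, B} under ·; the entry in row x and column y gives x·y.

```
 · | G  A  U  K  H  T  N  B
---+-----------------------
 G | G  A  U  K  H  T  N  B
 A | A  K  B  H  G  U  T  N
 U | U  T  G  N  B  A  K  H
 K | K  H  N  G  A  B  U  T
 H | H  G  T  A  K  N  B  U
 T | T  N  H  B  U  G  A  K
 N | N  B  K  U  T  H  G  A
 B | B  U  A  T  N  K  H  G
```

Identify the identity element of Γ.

G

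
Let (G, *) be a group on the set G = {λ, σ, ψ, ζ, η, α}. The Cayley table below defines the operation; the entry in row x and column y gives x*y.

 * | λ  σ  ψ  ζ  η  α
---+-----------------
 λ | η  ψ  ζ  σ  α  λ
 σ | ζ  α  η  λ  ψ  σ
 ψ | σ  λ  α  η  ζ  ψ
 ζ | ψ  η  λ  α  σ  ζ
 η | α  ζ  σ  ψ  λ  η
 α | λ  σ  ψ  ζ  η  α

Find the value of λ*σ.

Read row λ, column σ: λ*σ = ψ.

ψ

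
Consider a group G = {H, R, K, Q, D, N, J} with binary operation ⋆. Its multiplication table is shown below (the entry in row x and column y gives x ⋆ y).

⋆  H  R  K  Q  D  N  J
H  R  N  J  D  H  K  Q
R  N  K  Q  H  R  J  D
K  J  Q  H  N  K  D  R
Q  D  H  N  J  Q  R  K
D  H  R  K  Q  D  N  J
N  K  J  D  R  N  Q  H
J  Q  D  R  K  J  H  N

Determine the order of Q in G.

The identity element is D (its row matches the header).
Q^1 = Q
Q^2 = Q ⋆ Q = J
Q^3 = J ⋆ Q = K
Q^4 = K ⋆ Q = N
Q^5 = N ⋆ Q = R
Q^6 = R ⋆ Q = H
Q^7 = H ⋆ Q = D
The first power of Q equal to the identity is Q^7, so ord(Q) = 7.
(Structurally, G here is isomorphic to the cyclic group Z_7.)

7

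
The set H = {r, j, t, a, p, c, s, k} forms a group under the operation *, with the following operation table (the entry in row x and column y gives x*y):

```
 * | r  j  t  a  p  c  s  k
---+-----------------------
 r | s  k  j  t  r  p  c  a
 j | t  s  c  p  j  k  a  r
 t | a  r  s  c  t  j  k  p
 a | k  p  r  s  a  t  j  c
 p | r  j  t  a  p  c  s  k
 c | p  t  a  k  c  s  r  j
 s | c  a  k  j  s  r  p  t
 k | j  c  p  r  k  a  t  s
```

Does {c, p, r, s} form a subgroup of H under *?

Yes

{c, p, r, s} contains the identity p.
Checking products: every product of two elements of {c, p, r, s} (read from the table) lies in {c, p, r, s}, so the set is closed.
In a finite group, a nonempty closed subset is a subgroup. So {c, p, r, s} ≤ H.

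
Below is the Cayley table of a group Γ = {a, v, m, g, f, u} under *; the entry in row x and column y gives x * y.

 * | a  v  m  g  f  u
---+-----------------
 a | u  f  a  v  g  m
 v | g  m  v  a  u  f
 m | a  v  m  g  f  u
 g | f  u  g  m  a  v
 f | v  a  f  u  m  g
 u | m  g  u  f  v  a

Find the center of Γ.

{m}

An element z is central iff its row equals its column in the table.
For u: u * g = f ≠ v = g * u, so u ∉ Z.
Checking each element this way leaves Z(Γ) = {m}.
(Structurally, Γ here is isomorphic to the symmetric group S_3.)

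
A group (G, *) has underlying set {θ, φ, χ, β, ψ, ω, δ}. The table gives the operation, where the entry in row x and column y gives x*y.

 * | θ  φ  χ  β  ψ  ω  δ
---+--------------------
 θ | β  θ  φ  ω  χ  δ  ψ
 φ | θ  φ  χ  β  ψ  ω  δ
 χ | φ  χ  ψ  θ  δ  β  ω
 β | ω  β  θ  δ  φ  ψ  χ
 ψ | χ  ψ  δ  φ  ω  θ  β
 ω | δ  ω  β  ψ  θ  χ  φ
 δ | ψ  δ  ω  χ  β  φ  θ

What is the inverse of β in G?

First locate the identity: row φ matches the header, so φ is the identity.
Scan row β for φ: β*ψ = φ. Hence β^(-1) = ψ.

ψ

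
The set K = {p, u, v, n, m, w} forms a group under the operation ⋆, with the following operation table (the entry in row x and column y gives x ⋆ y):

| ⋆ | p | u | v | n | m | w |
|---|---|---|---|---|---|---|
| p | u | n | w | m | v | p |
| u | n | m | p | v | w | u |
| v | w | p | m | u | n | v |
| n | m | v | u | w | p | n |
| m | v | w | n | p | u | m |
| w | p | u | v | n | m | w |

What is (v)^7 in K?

v

v^1 = v
v^2 = v ⋆ v = m
v^3 = m ⋆ v = n
v^4 = n ⋆ v = u
v^5 = u ⋆ v = p
v^6 = p ⋆ v = w
v^7 = w ⋆ v = v
(Structurally, K here is isomorphic to the cyclic group Z_6.)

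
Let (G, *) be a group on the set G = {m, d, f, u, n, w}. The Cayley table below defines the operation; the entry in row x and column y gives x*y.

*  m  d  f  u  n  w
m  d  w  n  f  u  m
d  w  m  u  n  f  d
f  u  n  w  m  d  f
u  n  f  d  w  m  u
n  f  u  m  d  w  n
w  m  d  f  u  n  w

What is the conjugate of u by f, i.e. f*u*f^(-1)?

n

The identity is w. In row f, the entry w sits in column f, so f^(-1) = f.
f*u = m
m*f = n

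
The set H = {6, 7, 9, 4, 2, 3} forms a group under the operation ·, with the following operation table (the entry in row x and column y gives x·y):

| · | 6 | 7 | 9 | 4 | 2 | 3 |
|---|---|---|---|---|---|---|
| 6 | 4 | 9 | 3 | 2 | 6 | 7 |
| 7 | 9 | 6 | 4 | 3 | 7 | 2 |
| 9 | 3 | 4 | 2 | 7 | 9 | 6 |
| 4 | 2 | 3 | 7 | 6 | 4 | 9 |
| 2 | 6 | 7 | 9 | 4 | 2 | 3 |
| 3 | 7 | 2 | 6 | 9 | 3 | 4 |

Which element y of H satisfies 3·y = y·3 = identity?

7

First locate the identity: row 2 matches the header, so 2 is the identity.
Scan row 3 for 2: 3·7 = 2. Hence 3^(-1) = 7.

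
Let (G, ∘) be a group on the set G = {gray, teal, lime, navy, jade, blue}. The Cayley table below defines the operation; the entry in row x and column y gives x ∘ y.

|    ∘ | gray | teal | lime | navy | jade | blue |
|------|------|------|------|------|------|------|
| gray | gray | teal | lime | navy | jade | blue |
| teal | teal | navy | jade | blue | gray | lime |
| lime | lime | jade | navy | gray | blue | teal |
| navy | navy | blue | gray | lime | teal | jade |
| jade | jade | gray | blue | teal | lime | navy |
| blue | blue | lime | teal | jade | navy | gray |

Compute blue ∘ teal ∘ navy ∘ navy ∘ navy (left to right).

lime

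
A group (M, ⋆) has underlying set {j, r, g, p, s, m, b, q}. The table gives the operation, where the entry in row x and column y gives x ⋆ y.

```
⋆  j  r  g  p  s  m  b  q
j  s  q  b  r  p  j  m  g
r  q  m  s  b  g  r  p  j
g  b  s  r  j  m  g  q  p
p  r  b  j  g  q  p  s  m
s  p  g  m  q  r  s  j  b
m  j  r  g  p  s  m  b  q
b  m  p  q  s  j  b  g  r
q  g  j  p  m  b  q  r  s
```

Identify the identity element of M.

The identity e satisfies e ⋆ x = x for all x, so its row in the table reproduces the column headers.
Row m reads: j, r, g, p, s, m, b, q — exactly the header order. So m is the identity.

m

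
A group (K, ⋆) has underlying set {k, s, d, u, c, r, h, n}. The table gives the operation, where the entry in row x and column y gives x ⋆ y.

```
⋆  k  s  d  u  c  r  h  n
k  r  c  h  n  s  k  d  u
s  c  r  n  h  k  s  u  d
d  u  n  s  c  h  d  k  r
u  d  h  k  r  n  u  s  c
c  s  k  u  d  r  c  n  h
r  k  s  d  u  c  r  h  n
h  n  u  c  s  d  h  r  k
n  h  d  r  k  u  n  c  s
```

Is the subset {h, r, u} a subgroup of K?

u ⋆ h = s, which is not in {h, r, u}.
The subset is not closed under ⋆, so it is not a subgroup.

No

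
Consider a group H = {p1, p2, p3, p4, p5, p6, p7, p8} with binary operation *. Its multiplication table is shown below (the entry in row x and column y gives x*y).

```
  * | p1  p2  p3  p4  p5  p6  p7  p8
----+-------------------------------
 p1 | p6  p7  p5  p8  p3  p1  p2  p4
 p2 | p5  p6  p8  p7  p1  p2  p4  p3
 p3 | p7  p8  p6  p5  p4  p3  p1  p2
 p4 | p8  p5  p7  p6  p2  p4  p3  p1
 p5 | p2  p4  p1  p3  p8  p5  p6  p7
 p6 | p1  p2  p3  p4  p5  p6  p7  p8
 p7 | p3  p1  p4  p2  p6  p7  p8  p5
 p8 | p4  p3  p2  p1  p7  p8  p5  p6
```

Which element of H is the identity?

p6

The identity e satisfies e*x = x for all x, so its row in the table reproduces the column headers.
Row p6 reads: p1, p2, p3, p4, p5, p6, p7, p8 — exactly the header order. So p6 is the identity.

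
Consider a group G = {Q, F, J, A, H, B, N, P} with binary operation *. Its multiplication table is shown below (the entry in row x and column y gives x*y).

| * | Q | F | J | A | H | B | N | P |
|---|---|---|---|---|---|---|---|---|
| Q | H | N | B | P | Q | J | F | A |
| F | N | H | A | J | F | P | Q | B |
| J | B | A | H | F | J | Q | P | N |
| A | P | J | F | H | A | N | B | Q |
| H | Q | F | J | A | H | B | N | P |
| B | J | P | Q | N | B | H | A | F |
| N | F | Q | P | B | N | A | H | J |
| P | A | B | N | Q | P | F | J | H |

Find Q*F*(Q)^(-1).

The identity is H. In row Q, the entry H sits in column Q, so Q^(-1) = Q.
Q*F = N
N*Q = F

F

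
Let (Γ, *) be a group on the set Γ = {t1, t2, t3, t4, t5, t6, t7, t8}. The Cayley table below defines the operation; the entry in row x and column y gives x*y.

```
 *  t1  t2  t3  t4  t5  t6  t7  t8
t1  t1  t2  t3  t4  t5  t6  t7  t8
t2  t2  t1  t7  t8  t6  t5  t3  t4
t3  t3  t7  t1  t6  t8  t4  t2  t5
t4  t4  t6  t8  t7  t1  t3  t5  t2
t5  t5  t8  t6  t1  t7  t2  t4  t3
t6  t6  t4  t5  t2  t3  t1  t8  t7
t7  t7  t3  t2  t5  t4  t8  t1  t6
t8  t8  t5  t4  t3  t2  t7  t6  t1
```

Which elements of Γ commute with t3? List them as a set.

Compare row t3 with column t3 entry by entry.
t7*t3 = t2 = t3*t7, so t7 commutes with t3.
t6*t3 = t5 but t3*t6 = t4, so t6 does not.
Collecting the elements that commute with t3: C(t3) = {t1, t2, t3, t7}.

{t1, t2, t3, t7}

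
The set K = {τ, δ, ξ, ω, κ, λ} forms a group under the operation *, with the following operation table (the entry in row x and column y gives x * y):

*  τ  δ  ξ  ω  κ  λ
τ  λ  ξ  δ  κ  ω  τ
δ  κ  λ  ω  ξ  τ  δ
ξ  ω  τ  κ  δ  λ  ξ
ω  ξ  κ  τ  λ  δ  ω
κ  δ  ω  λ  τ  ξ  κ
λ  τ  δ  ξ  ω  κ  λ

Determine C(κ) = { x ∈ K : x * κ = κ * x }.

Compare row κ with column κ entry by entry.
ξ * κ = λ = κ * ξ, so ξ commutes with κ.
ω * κ = δ but κ * ω = τ, so ω does not.
Collecting the elements that commute with κ: C(κ) = {κ, λ, ξ}.
(Structurally, K here is isomorphic to the symmetric group S_3.)

{κ, λ, ξ}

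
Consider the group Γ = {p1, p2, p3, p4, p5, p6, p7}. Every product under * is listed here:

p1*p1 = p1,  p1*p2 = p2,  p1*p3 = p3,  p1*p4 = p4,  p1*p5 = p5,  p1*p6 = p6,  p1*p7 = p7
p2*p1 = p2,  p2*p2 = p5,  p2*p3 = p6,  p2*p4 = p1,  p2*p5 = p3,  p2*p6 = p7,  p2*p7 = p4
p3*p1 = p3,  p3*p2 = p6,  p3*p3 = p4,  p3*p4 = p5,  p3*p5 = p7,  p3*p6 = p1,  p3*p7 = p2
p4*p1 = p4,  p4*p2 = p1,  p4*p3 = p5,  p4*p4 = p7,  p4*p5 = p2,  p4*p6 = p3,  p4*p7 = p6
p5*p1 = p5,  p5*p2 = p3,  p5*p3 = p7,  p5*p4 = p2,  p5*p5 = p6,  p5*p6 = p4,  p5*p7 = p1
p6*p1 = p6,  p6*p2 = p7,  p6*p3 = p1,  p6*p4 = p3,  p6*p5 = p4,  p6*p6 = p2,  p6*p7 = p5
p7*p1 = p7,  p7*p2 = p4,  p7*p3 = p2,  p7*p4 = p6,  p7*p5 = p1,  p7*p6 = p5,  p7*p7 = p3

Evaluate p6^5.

p4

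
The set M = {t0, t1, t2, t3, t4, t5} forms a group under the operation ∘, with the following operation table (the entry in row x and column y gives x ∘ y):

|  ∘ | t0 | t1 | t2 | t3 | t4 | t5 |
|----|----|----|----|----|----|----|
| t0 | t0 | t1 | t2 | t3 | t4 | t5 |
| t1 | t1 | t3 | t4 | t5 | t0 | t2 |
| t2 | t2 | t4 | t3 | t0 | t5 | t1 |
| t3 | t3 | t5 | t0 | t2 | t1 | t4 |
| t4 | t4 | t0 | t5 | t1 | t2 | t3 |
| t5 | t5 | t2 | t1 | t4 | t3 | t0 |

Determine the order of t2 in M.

3

The identity element is t0 (its row matches the header).
t2^1 = t2
t2^2 = t2 ∘ t2 = t3
t2^3 = t3 ∘ t2 = t0
The first power of t2 equal to the identity is t2^3, so ord(t2) = 3.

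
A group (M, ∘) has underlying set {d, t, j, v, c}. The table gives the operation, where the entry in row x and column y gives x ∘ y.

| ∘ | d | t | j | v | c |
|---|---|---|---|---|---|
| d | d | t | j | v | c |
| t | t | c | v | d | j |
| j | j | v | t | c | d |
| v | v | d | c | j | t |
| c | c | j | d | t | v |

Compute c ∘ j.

d

Read row c, column j: c ∘ j = d.
(Structurally, M here is isomorphic to the cyclic group Z_5.)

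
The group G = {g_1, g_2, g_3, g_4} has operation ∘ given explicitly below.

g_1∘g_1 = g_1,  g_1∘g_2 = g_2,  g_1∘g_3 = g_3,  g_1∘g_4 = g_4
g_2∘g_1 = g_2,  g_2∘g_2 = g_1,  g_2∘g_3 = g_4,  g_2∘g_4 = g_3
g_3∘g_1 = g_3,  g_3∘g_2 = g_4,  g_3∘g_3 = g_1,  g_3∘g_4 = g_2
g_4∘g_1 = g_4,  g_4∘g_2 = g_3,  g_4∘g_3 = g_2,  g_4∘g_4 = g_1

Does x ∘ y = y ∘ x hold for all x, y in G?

Yes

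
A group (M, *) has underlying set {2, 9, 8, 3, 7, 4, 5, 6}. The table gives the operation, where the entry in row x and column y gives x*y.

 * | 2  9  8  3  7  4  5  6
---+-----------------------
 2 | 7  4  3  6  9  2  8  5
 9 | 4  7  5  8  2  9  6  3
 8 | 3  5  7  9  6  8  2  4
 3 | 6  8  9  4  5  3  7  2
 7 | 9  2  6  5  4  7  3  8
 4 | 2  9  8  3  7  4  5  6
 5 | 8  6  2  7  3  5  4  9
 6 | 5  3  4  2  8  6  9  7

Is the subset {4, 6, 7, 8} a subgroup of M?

Yes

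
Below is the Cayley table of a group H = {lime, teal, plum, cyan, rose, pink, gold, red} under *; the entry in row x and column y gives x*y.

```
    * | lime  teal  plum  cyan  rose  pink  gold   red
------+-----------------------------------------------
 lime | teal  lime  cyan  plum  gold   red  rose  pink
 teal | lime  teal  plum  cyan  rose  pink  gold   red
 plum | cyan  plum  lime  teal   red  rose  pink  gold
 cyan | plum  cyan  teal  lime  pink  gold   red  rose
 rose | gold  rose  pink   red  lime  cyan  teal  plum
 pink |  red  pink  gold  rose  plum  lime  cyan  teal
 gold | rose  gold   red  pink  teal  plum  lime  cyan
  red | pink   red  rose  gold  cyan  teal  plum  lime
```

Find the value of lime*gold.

rose

Read row lime, column gold: lime*gold = rose.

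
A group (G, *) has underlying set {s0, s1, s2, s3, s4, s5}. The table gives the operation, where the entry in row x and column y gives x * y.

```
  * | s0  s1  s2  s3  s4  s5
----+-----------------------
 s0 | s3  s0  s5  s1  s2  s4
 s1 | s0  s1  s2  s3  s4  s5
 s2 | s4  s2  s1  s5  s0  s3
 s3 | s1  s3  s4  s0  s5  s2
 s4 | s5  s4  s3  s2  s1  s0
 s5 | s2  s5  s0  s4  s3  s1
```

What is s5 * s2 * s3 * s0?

s5 * s2 = s0
s0 * s3 = s1
s1 * s0 = s0

s0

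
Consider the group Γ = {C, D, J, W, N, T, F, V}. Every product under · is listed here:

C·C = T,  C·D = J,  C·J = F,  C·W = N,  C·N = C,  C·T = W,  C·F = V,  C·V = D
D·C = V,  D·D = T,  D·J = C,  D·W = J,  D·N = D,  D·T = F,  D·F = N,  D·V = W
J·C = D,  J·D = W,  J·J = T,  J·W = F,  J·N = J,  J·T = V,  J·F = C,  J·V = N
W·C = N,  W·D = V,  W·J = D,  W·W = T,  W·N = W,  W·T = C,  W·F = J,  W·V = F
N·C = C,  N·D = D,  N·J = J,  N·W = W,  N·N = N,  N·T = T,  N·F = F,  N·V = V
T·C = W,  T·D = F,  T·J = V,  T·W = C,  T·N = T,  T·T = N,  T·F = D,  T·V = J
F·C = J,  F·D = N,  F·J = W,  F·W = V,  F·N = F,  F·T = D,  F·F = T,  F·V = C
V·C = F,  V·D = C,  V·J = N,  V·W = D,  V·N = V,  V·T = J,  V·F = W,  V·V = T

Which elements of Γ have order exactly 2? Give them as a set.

Identity is N. Compute the order of each non-identity element by repeated multiplication:
  C: C → T → W → N  (order 4)
  D: D → T → F → N  (order 4)
  J: J → T → V → N  (order 4)
  W: W → T → C → N  (order 4)
  T: T → N  (order 2)
  F: F → T → D → N  (order 4)
  V: V → T → J → N  (order 4)
Elements of order 2: {T}.

{T}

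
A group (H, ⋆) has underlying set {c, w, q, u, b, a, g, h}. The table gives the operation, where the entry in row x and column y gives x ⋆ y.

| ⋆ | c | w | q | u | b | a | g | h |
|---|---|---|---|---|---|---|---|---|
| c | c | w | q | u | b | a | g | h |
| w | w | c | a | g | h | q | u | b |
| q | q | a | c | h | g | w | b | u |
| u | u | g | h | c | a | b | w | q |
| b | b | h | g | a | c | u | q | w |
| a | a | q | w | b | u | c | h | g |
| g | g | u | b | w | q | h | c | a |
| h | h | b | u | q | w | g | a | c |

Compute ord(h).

2

The identity element is c (its row matches the header).
h^1 = h
h^2 = h ⋆ h = c
The first power of h equal to the identity is h^2, so ord(h) = 2.
(Structurally, H here is isomorphic to the elementary abelian group (Z_2)^3.)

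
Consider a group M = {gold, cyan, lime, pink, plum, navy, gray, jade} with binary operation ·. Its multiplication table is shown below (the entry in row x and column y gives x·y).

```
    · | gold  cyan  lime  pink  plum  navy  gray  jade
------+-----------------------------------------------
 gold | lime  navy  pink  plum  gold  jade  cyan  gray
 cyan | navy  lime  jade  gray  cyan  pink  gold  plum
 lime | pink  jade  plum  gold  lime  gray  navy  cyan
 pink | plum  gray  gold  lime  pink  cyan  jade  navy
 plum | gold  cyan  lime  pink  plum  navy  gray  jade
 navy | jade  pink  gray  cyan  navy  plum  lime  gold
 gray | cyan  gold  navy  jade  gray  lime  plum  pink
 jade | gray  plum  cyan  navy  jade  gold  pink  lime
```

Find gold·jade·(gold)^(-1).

The identity is plum. In row gold, the entry plum sits in column pink, so gold^(-1) = pink.
gold·jade = gray
gray·pink = jade

jade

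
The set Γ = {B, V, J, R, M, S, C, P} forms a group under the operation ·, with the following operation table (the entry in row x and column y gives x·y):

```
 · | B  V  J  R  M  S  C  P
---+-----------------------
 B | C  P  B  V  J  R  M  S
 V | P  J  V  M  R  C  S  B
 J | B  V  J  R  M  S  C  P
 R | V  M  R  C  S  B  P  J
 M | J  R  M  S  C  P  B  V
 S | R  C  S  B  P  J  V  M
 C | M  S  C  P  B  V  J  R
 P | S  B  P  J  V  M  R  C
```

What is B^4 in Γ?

J

B^1 = B
B^2 = B·B = C
B^3 = C·B = M
B^4 = M·B = J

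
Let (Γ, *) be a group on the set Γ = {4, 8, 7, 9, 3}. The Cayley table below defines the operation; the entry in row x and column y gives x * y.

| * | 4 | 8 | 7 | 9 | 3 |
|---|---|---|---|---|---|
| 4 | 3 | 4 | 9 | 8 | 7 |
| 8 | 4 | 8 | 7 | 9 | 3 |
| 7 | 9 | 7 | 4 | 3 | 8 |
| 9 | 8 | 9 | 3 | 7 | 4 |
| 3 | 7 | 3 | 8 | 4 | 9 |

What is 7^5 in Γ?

8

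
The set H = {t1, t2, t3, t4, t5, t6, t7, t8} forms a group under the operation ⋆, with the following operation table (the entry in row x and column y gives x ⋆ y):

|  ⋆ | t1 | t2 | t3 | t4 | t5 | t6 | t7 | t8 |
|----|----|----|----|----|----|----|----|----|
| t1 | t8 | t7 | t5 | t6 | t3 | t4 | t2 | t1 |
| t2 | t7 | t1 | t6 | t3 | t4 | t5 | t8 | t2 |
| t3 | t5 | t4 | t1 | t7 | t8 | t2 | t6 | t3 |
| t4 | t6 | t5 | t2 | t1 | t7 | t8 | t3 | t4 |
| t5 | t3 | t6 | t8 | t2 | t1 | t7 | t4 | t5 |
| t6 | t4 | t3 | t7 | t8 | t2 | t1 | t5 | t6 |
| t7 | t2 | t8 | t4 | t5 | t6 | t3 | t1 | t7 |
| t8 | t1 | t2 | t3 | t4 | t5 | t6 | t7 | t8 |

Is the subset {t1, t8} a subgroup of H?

Yes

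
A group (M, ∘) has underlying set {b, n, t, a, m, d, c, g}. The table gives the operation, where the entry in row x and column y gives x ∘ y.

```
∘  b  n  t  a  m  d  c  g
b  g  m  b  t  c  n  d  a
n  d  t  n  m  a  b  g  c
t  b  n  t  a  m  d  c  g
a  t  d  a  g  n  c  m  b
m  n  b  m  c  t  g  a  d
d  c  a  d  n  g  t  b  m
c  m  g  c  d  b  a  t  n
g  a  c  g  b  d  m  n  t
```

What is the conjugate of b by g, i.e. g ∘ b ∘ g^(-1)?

b

The identity is t. In row g, the entry t sits in column g, so g^(-1) = g.
g ∘ b = a
a ∘ g = b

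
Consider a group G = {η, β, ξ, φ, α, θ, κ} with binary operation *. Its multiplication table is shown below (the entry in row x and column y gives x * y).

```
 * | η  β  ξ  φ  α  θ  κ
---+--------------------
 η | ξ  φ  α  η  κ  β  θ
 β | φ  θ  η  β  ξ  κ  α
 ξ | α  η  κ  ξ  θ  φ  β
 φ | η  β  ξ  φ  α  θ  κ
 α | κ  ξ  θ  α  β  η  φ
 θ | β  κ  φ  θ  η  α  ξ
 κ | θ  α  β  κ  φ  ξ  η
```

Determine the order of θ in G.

The identity element is φ (its row matches the header).
θ^1 = θ
θ^2 = θ * θ = α
θ^3 = α * θ = η
θ^4 = η * θ = β
θ^5 = β * θ = κ
θ^6 = κ * θ = ξ
θ^7 = ξ * θ = φ
The first power of θ equal to the identity is θ^7, so ord(θ) = 7.

7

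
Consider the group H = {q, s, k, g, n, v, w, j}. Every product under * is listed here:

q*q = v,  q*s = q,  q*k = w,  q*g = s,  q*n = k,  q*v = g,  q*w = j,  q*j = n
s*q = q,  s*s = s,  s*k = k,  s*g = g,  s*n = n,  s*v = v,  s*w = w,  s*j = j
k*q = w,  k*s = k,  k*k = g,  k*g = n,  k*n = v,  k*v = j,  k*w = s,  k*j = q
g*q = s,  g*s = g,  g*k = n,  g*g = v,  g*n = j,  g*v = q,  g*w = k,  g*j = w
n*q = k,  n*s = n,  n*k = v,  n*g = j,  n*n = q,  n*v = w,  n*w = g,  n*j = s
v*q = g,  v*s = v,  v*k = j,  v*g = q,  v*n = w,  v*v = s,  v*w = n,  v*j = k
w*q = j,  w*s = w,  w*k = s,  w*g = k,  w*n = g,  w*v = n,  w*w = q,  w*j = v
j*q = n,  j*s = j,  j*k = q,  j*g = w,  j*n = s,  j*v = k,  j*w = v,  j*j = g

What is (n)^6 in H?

g

n^1 = n
n^2 = n * n = q
n^3 = q * n = k
n^4 = k * n = v
n^5 = v * n = w
n^6 = w * n = g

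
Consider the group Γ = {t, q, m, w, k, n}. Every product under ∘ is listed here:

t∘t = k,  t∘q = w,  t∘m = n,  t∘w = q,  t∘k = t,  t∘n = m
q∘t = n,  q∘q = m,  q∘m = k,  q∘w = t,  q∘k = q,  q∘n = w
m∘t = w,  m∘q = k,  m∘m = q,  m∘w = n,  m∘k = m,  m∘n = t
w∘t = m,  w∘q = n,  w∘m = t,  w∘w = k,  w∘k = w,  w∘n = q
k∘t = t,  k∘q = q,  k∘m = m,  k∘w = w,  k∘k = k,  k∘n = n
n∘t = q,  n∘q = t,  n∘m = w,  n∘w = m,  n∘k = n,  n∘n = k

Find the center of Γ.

An element z is central iff its row equals its column in the table.
For n: n ∘ m = w ≠ t = m ∘ n, so n ∉ Z.
Checking each element this way leaves Z(Γ) = {k}.

{k}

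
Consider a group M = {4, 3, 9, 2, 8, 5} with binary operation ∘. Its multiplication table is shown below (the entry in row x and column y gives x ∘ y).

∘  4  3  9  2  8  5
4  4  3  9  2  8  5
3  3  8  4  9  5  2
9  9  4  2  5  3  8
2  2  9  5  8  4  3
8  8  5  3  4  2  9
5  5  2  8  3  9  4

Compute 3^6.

3^1 = 3
3^2 = 3 ∘ 3 = 8
3^3 = 8 ∘ 3 = 5
3^4 = 5 ∘ 3 = 2
3^5 = 2 ∘ 3 = 9
3^6 = 9 ∘ 3 = 4

4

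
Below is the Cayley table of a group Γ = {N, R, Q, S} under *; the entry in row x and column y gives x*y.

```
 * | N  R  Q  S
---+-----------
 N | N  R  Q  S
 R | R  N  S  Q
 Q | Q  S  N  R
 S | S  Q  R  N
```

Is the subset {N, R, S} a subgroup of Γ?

No

S*R = Q, which is not in {N, R, S}.
The subset is not closed under *, so it is not a subgroup.
(Structurally, Γ here is isomorphic to the Klein four-group V_4.)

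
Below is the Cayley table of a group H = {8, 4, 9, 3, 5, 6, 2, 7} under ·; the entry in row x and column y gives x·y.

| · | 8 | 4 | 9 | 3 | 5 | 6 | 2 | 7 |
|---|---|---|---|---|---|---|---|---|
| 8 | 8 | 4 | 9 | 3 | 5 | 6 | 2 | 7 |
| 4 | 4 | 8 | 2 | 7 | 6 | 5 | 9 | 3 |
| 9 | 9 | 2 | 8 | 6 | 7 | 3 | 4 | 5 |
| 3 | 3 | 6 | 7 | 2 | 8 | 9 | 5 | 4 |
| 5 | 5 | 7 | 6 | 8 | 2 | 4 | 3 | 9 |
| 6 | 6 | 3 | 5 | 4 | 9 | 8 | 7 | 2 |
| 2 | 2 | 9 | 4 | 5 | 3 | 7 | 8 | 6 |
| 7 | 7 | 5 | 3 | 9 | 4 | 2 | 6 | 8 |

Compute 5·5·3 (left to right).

5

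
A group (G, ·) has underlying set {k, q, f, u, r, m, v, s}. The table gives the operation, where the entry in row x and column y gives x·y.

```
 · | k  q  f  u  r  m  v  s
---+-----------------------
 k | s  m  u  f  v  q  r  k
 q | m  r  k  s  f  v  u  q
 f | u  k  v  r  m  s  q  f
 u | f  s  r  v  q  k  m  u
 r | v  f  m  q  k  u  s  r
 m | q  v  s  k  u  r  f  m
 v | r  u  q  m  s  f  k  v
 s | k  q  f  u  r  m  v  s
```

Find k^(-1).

First locate the identity: row s matches the header, so s is the identity.
Scan row k for s: k·k = s. Hence k^(-1) = k.

k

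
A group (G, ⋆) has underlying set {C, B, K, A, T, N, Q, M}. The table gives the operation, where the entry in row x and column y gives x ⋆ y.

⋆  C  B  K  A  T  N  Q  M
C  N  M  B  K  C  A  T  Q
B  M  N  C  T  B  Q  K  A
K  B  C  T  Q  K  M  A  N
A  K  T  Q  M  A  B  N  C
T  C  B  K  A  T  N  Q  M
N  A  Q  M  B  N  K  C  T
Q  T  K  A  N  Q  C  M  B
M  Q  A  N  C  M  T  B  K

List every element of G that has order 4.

{M, N}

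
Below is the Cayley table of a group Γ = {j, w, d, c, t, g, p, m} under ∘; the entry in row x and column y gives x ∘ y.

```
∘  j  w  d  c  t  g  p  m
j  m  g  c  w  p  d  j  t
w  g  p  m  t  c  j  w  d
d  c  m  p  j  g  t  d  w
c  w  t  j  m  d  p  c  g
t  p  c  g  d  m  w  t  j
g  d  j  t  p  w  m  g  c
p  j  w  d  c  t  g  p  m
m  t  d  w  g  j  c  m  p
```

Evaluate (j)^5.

j^1 = j
j^2 = j ∘ j = m
j^3 = m ∘ j = t
j^4 = t ∘ j = p
j^5 = p ∘ j = j

j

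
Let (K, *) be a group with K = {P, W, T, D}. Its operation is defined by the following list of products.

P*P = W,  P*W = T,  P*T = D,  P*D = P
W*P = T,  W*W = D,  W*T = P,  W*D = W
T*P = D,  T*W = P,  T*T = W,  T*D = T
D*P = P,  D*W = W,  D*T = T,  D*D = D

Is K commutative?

Yes

Check whether the table is symmetric across its main diagonal.
Every entry (row x, col y) equals the entry (row y, col x), so K is abelian.
(In fact K ≅ the cyclic group Z_4.)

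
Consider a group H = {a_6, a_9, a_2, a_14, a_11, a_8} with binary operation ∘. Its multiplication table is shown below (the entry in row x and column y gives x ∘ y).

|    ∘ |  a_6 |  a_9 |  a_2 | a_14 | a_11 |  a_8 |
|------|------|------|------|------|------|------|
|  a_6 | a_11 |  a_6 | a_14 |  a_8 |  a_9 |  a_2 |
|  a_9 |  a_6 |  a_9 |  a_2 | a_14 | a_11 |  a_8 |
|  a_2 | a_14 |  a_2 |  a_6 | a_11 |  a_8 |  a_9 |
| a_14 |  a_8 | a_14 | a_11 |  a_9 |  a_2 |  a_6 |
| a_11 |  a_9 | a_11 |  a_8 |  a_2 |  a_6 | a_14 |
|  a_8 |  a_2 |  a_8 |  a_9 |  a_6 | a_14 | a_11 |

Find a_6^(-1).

a_11

First locate the identity: row a_9 matches the header, so a_9 is the identity.
Scan row a_6 for a_9: a_6 ∘ a_11 = a_9. Hence a_6^(-1) = a_11.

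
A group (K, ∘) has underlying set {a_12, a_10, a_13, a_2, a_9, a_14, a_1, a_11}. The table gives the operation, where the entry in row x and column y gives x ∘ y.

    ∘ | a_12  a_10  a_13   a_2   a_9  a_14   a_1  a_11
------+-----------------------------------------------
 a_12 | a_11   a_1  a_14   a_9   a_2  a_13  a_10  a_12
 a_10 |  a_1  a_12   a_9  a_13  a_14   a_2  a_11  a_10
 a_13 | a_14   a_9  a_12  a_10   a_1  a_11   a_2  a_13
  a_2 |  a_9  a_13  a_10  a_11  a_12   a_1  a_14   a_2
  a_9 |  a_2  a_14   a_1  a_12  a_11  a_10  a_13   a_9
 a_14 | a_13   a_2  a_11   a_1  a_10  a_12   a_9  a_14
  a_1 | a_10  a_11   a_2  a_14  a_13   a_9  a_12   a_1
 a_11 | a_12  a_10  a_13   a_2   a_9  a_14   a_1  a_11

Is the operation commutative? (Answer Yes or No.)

Check whether the table is symmetric across its main diagonal.
Every entry (row x, col y) equals the entry (row y, col x), so K is abelian.
(In fact K ≅ Z_2 x Z_4.)

Yes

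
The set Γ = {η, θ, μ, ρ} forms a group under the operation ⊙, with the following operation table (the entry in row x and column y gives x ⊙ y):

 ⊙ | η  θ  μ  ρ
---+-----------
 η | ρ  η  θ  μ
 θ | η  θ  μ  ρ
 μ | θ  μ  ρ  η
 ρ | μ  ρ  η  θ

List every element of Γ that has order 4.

{η, μ}

Identity is θ. Compute the order of each non-identity element by repeated multiplication:
  η: η → ρ → μ → θ  (order 4)
  μ: μ → ρ → η → θ  (order 4)
  ρ: ρ → θ  (order 2)
Elements of order 4: {η, μ}.
(Structurally, Γ here is isomorphic to the cyclic group Z_4.)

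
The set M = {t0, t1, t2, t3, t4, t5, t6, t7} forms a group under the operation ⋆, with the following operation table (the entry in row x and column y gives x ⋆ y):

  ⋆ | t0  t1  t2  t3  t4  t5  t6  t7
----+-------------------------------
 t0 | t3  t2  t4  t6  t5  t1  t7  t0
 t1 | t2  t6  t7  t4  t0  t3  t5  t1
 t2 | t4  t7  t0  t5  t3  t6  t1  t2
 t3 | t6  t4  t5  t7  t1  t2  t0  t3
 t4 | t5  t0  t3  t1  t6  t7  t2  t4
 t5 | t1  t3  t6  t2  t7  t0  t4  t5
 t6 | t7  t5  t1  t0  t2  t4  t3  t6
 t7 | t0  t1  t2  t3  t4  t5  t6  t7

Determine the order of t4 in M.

8

The identity element is t7 (its row matches the header).
t4^1 = t4
t4^2 = t4 ⋆ t4 = t6
t4^3 = t6 ⋆ t4 = t2
t4^4 = t2 ⋆ t4 = t3
t4^5 = t3 ⋆ t4 = t1
t4^6 = t1 ⋆ t4 = t0
t4^7 = t0 ⋆ t4 = t5
t4^8 = t5 ⋆ t4 = t7
The first power of t4 equal to the identity is t4^8, so ord(t4) = 8.
(Structurally, M here is isomorphic to the cyclic group Z_8.)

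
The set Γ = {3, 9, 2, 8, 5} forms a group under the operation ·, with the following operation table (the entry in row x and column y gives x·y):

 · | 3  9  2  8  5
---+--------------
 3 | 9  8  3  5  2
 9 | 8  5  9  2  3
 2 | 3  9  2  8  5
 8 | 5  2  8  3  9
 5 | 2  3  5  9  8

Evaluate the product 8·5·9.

5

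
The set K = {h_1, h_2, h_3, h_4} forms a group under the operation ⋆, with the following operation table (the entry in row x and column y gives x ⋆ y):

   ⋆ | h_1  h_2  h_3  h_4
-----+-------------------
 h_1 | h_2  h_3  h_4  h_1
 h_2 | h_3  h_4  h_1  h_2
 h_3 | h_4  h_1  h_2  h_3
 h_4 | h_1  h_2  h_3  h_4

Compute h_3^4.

h_4

h_3^1 = h_3
h_3^2 = h_3 ⋆ h_3 = h_2
h_3^3 = h_2 ⋆ h_3 = h_1
h_3^4 = h_1 ⋆ h_3 = h_4
(Structurally, K here is isomorphic to the cyclic group Z_4.)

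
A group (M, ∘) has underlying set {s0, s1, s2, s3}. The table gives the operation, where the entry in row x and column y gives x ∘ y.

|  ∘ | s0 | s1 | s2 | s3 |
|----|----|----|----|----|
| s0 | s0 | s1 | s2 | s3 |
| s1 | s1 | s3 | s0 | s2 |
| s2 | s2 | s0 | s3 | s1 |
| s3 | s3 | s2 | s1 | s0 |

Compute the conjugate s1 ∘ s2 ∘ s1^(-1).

The identity is s0. In row s1, the entry s0 sits in column s2, so s1^(-1) = s2.
s1 ∘ s2 = s0
s0 ∘ s2 = s2
(Structurally, M here is isomorphic to the cyclic group Z_4.)

s2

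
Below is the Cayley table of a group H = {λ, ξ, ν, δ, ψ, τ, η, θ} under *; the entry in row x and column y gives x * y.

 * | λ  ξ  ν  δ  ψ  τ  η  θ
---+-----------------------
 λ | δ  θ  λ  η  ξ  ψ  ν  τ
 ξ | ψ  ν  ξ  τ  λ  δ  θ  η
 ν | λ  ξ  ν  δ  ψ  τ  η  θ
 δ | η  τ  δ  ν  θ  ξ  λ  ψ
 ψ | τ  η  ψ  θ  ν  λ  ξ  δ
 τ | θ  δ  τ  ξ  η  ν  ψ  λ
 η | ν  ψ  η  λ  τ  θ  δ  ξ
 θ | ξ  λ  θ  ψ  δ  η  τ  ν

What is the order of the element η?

4

The identity element is ν (its row matches the header).
η^1 = η
η^2 = η * η = δ
η^3 = δ * η = λ
η^4 = λ * η = ν
The first power of η equal to the identity is η^4, so ord(η) = 4.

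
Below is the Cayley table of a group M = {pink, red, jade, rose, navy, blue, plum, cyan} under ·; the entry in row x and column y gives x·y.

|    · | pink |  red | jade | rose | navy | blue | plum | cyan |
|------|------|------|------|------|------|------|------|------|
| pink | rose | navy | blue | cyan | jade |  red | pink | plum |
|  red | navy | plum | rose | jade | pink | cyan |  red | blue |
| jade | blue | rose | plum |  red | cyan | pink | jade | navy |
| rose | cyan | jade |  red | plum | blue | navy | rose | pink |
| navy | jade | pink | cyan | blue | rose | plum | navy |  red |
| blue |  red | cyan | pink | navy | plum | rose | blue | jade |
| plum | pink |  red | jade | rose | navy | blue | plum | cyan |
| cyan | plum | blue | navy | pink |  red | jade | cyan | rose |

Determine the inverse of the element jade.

jade

First locate the identity: row plum matches the header, so plum is the identity.
Scan row jade for plum: jade·jade = plum. Hence jade^(-1) = jade.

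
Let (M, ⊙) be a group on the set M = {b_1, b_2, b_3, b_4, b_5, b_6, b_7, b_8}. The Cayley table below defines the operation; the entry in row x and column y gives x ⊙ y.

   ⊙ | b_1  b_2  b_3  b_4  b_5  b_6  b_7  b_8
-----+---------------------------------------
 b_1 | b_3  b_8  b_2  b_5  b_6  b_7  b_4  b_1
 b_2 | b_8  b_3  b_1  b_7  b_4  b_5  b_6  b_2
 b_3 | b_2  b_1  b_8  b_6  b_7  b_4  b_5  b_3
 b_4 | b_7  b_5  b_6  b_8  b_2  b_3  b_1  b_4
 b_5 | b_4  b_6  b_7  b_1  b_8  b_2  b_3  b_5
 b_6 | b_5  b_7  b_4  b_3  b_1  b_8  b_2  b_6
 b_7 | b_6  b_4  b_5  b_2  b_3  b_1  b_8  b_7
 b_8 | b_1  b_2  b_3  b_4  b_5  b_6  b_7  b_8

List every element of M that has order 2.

{b_3, b_4, b_5, b_6, b_7}

Identity is b_8. Compute the order of each non-identity element by repeated multiplication:
  b_1: b_1 → b_3 → b_2 → b_8  (order 4)
  b_2: b_2 → b_3 → b_1 → b_8  (order 4)
  b_3: b_3 → b_8  (order 2)
  b_4: b_4 → b_8  (order 2)
  b_5: b_5 → b_8  (order 2)
  b_6: b_6 → b_8  (order 2)
  b_7: b_7 → b_8  (order 2)
Elements of order 2: {b_3, b_4, b_5, b_6, b_7}.
(Structurally, M here is isomorphic to the dihedral group D_4.)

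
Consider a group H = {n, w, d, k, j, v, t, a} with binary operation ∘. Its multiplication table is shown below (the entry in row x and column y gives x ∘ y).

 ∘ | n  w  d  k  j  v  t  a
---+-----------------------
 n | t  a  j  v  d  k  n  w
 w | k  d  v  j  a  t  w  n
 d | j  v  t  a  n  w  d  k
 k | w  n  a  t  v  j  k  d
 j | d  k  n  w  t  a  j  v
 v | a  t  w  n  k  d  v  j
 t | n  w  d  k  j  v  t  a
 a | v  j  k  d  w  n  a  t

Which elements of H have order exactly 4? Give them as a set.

Identity is t. Compute the order of each non-identity element by repeated multiplication:
  n: n → t  (order 2)
  w: w → d → v → t  (order 4)
  d: d → t  (order 2)
  k: k → t  (order 2)
  j: j → t  (order 2)
  v: v → d → w → t  (order 4)
  a: a → t  (order 2)
Elements of order 4: {v, w}.

{v, w}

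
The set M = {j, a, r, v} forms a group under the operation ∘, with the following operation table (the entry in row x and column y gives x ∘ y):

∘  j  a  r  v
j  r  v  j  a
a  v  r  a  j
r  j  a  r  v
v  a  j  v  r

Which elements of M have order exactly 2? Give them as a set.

{a, j, v}

Identity is r. Compute the order of each non-identity element by repeated multiplication:
  j: j → r  (order 2)
  a: a → r  (order 2)
  v: v → r  (order 2)
Elements of order 2: {a, j, v}.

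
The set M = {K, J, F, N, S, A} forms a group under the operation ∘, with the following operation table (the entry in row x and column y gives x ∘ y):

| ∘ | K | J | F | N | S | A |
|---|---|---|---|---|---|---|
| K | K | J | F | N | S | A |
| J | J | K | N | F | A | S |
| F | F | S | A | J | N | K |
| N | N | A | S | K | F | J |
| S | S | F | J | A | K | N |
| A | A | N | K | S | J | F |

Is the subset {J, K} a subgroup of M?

Yes

{J, K} contains the identity K.
Checking products: every product of two elements of {J, K} (read from the table) lies in {J, K}, so the set is closed.
In a finite group, a nonempty closed subset is a subgroup. So {J, K} ≤ M.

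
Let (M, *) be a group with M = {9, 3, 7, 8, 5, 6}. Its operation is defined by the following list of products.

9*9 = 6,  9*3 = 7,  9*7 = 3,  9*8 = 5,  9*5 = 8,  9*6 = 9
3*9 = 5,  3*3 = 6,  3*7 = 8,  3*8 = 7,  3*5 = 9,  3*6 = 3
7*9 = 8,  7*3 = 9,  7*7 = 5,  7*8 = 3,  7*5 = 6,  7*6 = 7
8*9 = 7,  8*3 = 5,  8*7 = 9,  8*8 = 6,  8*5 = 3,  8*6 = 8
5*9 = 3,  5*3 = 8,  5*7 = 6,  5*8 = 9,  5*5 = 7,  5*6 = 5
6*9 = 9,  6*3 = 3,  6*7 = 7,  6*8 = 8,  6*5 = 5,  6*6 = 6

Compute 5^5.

5^1 = 5
5^2 = 5*5 = 7
5^3 = 7*5 = 6
5^4 = 6*5 = 5
5^5 = 5*5 = 7

7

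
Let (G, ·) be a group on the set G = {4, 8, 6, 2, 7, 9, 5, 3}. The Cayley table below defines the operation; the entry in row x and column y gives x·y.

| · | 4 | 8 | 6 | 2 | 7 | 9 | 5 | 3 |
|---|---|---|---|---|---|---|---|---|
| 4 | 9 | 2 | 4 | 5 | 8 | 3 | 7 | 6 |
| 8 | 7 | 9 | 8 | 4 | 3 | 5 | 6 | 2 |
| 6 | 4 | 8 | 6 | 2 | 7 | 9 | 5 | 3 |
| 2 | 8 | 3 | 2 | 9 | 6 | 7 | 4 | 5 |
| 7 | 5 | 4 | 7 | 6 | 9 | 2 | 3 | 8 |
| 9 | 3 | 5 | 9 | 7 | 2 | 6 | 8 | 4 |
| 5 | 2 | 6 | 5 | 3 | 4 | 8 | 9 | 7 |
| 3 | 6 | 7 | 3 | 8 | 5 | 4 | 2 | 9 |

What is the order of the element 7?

The identity element is 6 (its row matches the header).
7^1 = 7
7^2 = 7·7 = 9
7^3 = 9·7 = 2
7^4 = 2·7 = 6
The first power of 7 equal to the identity is 7^4, so ord(7) = 4.

4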